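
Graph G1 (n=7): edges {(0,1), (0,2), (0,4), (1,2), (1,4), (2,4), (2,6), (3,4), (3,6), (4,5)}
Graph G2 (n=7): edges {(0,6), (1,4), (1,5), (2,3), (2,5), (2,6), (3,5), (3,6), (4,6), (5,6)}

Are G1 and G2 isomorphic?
Yes, isomorphic

The graphs are isomorphic.
One valid mapping φ: V(G1) → V(G2): 0→2, 1→3, 2→5, 3→4, 4→6, 5→0, 6→1

Verify φ preserves adjacency — for each edge of G1, its image is an edge of G2:
  (0,1) → (φ(0),φ(1)) = (2,3) ∈ E(G2) ✓
  (0,2) → (φ(0),φ(2)) = (2,5) ∈ E(G2) ✓
  (0,4) → (φ(0),φ(4)) = (2,6) ∈ E(G2) ✓
  (1,2) → (φ(1),φ(2)) = (3,5) ∈ E(G2) ✓
  (1,4) → (φ(1),φ(4)) = (3,6) ∈ E(G2) ✓
  (2,4) → (φ(2),φ(4)) = (5,6) ∈ E(G2) ✓
  (2,6) → (φ(2),φ(6)) = (1,5) ∈ E(G2) ✓
  (3,4) → (φ(3),φ(4)) = (4,6) ∈ E(G2) ✓
  (3,6) → (φ(3),φ(6)) = (1,4) ∈ E(G2) ✓
  (4,5) → (φ(4),φ(5)) = (0,6) ∈ E(G2) ✓
All 10 edges of G1 map to edges of G2, and |E(G1)| = |E(G2)| = 10, so φ is a bijection on edges as well as vertices. Hence G1 ≅ G2.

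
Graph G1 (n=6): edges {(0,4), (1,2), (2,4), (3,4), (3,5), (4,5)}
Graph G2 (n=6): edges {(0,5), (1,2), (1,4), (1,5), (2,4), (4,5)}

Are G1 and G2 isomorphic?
No, not isomorphic

The graphs are NOT isomorphic.

Connected components of G1: 1 component(s) with vertex sets [[0, 1, 2, 3, 4, 5]], sizes [6].
Connected components of G2: 2 component(s) with vertex sets [[3], [0, 1, 2, 4, 5]], sizes [1, 5].
The number of connected components (and the multiset of component sizes) is an isomorphism invariant — an isomorphism maps each component of G1 bijectively onto a component of G2. Since G1 has 1 component(s) and G2 has 2, they cannot be isomorphic.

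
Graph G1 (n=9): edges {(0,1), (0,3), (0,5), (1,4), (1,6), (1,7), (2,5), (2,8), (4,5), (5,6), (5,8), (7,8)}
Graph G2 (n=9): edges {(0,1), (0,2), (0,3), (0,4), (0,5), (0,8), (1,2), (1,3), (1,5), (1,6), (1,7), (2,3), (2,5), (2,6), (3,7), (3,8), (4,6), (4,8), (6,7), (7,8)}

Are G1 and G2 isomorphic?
No, not isomorphic

The graphs are NOT isomorphic.

Degrees in G1: deg(0)=3, deg(1)=4, deg(2)=2, deg(3)=1, deg(4)=2, deg(5)=5, deg(6)=2, deg(7)=2, deg(8)=3.
Sorted degree sequence of G1: [5, 4, 3, 3, 2, 2, 2, 2, 1].
Degrees in G2: deg(0)=6, deg(1)=6, deg(2)=5, deg(3)=5, deg(4)=3, deg(5)=3, deg(6)=4, deg(7)=4, deg(8)=4.
Sorted degree sequence of G2: [6, 6, 5, 5, 4, 4, 4, 3, 3].
The (sorted) degree sequence is an isomorphism invariant, so since G1 and G2 have different degree sequences they cannot be isomorphic.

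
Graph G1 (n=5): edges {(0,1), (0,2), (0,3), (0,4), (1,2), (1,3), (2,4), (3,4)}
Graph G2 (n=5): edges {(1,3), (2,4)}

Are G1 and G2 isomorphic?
No, not isomorphic

The graphs are NOT isomorphic.

Connected components of G1: 1 component(s) with vertex sets [[0, 1, 2, 3, 4]], sizes [5].
Connected components of G2: 3 component(s) with vertex sets [[0], [1, 3], [2, 4]], sizes [1, 2, 2].
The number of connected components (and the multiset of component sizes) is an isomorphism invariant — an isomorphism maps each component of G1 bijectively onto a component of G2. Since G1 has 1 component(s) and G2 has 3, they cannot be isomorphic.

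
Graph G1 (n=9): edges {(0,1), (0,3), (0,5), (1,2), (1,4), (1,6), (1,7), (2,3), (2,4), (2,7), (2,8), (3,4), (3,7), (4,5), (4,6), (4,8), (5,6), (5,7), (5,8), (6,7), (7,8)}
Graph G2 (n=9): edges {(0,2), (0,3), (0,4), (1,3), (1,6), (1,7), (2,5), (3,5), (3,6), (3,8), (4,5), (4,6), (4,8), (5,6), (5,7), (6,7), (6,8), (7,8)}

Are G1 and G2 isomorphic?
No, not isomorphic

The graphs are NOT isomorphic.

Counting triangles (3-cliques): G1 has 12, G2 has 8.
Triangle count is an isomorphism invariant, so differing triangle counts rule out isomorphism.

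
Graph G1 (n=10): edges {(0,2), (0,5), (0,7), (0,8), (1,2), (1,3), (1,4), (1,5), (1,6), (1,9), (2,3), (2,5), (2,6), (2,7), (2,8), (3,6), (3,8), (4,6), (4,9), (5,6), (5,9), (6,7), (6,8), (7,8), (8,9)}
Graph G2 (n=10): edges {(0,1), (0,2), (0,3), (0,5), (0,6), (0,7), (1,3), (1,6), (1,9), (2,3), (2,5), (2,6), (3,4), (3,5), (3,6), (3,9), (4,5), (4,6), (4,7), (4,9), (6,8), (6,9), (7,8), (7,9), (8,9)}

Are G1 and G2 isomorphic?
Yes, isomorphic

The graphs are isomorphic.
One valid mapping φ: V(G1) → V(G2): 0→5, 1→9, 2→3, 3→1, 4→8, 5→4, 6→6, 7→2, 8→0, 9→7

Verify φ preserves adjacency — for each edge of G1, its image is an edge of G2:
  (0,2) → (φ(0),φ(2)) = (3,5) ∈ E(G2) ✓
  (0,5) → (φ(0),φ(5)) = (4,5) ∈ E(G2) ✓
  (0,7) → (φ(0),φ(7)) = (2,5) ∈ E(G2) ✓
  (0,8) → (φ(0),φ(8)) = (0,5) ∈ E(G2) ✓
  (1,2) → (φ(1),φ(2)) = (3,9) ∈ E(G2) ✓
  (1,3) → (φ(1),φ(3)) = (1,9) ∈ E(G2) ✓
  (1,4) → (φ(1),φ(4)) = (8,9) ∈ E(G2) ✓
  (1,5) → (φ(1),φ(5)) = (4,9) ∈ E(G2) ✓
  (1,6) → (φ(1),φ(6)) = (6,9) ∈ E(G2) ✓
  (1,9) → (φ(1),φ(9)) = (7,9) ∈ E(G2) ✓
  (2,3) → (φ(2),φ(3)) = (1,3) ∈ E(G2) ✓
  (2,5) → (φ(2),φ(5)) = (3,4) ∈ E(G2) ✓
  (2,6) → (φ(2),φ(6)) = (3,6) ∈ E(G2) ✓
  (2,7) → (φ(2),φ(7)) = (2,3) ∈ E(G2) ✓
  (2,8) → (φ(2),φ(8)) = (0,3) ∈ E(G2) ✓
  (3,6) → (φ(3),φ(6)) = (1,6) ∈ E(G2) ✓
  (3,8) → (φ(3),φ(8)) = (0,1) ∈ E(G2) ✓
  (4,6) → (φ(4),φ(6)) = (6,8) ∈ E(G2) ✓
  (4,9) → (φ(4),φ(9)) = (7,8) ∈ E(G2) ✓
  (5,6) → (φ(5),φ(6)) = (4,6) ∈ E(G2) ✓
  (5,9) → (φ(5),φ(9)) = (4,7) ∈ E(G2) ✓
  (6,7) → (φ(6),φ(7)) = (2,6) ∈ E(G2) ✓
  (6,8) → (φ(6),φ(8)) = (0,6) ∈ E(G2) ✓
  (7,8) → (φ(7),φ(8)) = (0,2) ∈ E(G2) ✓
  (8,9) → (φ(8),φ(9)) = (0,7) ∈ E(G2) ✓
All 25 edges of G1 map to edges of G2, and |E(G1)| = |E(G2)| = 25, so φ is a bijection on edges as well as vertices. Hence G1 ≅ G2.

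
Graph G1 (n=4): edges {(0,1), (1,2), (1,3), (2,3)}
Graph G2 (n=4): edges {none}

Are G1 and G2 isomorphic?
No, not isomorphic

The graphs are NOT isomorphic.

Connected components of G1: 1 component(s) with vertex sets [[0, 1, 2, 3]], sizes [4].
Connected components of G2: 4 component(s) with vertex sets [[0], [1], [2], [3]], sizes [1, 1, 1, 1].
The number of connected components (and the multiset of component sizes) is an isomorphism invariant — an isomorphism maps each component of G1 bijectively onto a component of G2. Since G1 has 1 component(s) and G2 has 4, they cannot be isomorphic.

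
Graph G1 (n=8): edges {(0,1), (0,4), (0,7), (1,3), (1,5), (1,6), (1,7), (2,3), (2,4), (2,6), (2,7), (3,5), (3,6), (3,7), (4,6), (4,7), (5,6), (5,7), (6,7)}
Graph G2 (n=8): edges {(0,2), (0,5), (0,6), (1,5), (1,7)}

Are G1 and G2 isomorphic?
No, not isomorphic

The graphs are NOT isomorphic.

Connected components of G1: 1 component(s) with vertex sets [[0, 1, 2, 3, 4, 5, 6, 7]], sizes [8].
Connected components of G2: 3 component(s) with vertex sets [[3], [4], [0, 1, 2, 5, 6, 7]], sizes [1, 1, 6].
The number of connected components (and the multiset of component sizes) is an isomorphism invariant — an isomorphism maps each component of G1 bijectively onto a component of G2. Since G1 has 1 component(s) and G2 has 3, they cannot be isomorphic.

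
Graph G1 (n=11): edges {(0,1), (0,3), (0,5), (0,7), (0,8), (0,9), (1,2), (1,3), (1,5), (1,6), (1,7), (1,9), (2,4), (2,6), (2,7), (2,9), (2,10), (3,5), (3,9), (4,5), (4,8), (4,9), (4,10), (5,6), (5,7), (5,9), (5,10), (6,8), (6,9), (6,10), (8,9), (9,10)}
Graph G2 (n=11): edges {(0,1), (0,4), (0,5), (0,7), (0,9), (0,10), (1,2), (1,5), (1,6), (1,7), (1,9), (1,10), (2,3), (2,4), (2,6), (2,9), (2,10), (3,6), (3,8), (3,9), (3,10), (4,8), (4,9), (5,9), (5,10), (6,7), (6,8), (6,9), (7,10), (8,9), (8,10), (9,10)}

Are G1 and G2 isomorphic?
Yes, isomorphic

The graphs are isomorphic.
One valid mapping φ: V(G1) → V(G2): 0→0, 1→1, 2→6, 3→5, 4→8, 5→10, 6→2, 7→7, 8→4, 9→9, 10→3

Verify φ preserves adjacency — for each edge of G1, its image is an edge of G2:
  (0,1) → (φ(0),φ(1)) = (0,1) ∈ E(G2) ✓
  (0,3) → (φ(0),φ(3)) = (0,5) ∈ E(G2) ✓
  (0,5) → (φ(0),φ(5)) = (0,10) ∈ E(G2) ✓
  (0,7) → (φ(0),φ(7)) = (0,7) ∈ E(G2) ✓
  (0,8) → (φ(0),φ(8)) = (0,4) ∈ E(G2) ✓
  (0,9) → (φ(0),φ(9)) = (0,9) ∈ E(G2) ✓
  (1,2) → (φ(1),φ(2)) = (1,6) ∈ E(G2) ✓
  (1,3) → (φ(1),φ(3)) = (1,5) ∈ E(G2) ✓
  (1,5) → (φ(1),φ(5)) = (1,10) ∈ E(G2) ✓
  (1,6) → (φ(1),φ(6)) = (1,2) ∈ E(G2) ✓
  (1,7) → (φ(1),φ(7)) = (1,7) ∈ E(G2) ✓
  (1,9) → (φ(1),φ(9)) = (1,9) ∈ E(G2) ✓
  (2,4) → (φ(2),φ(4)) = (6,8) ∈ E(G2) ✓
  (2,6) → (φ(2),φ(6)) = (2,6) ∈ E(G2) ✓
  (2,7) → (φ(2),φ(7)) = (6,7) ∈ E(G2) ✓
  (2,9) → (φ(2),φ(9)) = (6,9) ∈ E(G2) ✓
  (2,10) → (φ(2),φ(10)) = (3,6) ∈ E(G2) ✓
  (3,5) → (φ(3),φ(5)) = (5,10) ∈ E(G2) ✓
  (3,9) → (φ(3),φ(9)) = (5,9) ∈ E(G2) ✓
  (4,5) → (φ(4),φ(5)) = (8,10) ∈ E(G2) ✓
  (4,8) → (φ(4),φ(8)) = (4,8) ∈ E(G2) ✓
  (4,9) → (φ(4),φ(9)) = (8,9) ∈ E(G2) ✓
  (4,10) → (φ(4),φ(10)) = (3,8) ∈ E(G2) ✓
  (5,6) → (φ(5),φ(6)) = (2,10) ∈ E(G2) ✓
  (5,7) → (φ(5),φ(7)) = (7,10) ∈ E(G2) ✓
  (5,9) → (φ(5),φ(9)) = (9,10) ∈ E(G2) ✓
  (5,10) → (φ(5),φ(10)) = (3,10) ∈ E(G2) ✓
  (6,8) → (φ(6),φ(8)) = (2,4) ∈ E(G2) ✓
  (6,9) → (φ(6),φ(9)) = (2,9) ∈ E(G2) ✓
  (6,10) → (φ(6),φ(10)) = (2,3) ∈ E(G2) ✓
  (8,9) → (φ(8),φ(9)) = (4,9) ∈ E(G2) ✓
  (9,10) → (φ(9),φ(10)) = (3,9) ∈ E(G2) ✓
All 32 edges of G1 map to edges of G2, and |E(G1)| = |E(G2)| = 32, so φ is a bijection on edges as well as vertices. Hence G1 ≅ G2.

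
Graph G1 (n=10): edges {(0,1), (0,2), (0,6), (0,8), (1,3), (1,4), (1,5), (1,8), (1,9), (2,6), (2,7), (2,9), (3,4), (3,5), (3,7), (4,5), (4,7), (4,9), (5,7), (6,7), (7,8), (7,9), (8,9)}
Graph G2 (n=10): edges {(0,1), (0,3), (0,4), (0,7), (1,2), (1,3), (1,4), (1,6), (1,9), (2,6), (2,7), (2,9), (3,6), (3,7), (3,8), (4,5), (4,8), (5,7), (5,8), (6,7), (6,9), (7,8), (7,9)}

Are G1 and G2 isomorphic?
Yes, isomorphic

The graphs are isomorphic.
One valid mapping φ: V(G1) → V(G2): 0→4, 1→1, 2→8, 3→2, 4→6, 5→9, 6→5, 7→7, 8→0, 9→3

Verify φ preserves adjacency — for each edge of G1, its image is an edge of G2:
  (0,1) → (φ(0),φ(1)) = (1,4) ∈ E(G2) ✓
  (0,2) → (φ(0),φ(2)) = (4,8) ∈ E(G2) ✓
  (0,6) → (φ(0),φ(6)) = (4,5) ∈ E(G2) ✓
  (0,8) → (φ(0),φ(8)) = (0,4) ∈ E(G2) ✓
  (1,3) → (φ(1),φ(3)) = (1,2) ∈ E(G2) ✓
  (1,4) → (φ(1),φ(4)) = (1,6) ∈ E(G2) ✓
  (1,5) → (φ(1),φ(5)) = (1,9) ∈ E(G2) ✓
  (1,8) → (φ(1),φ(8)) = (0,1) ∈ E(G2) ✓
  (1,9) → (φ(1),φ(9)) = (1,3) ∈ E(G2) ✓
  (2,6) → (φ(2),φ(6)) = (5,8) ∈ E(G2) ✓
  (2,7) → (φ(2),φ(7)) = (7,8) ∈ E(G2) ✓
  (2,9) → (φ(2),φ(9)) = (3,8) ∈ E(G2) ✓
  (3,4) → (φ(3),φ(4)) = (2,6) ∈ E(G2) ✓
  (3,5) → (φ(3),φ(5)) = (2,9) ∈ E(G2) ✓
  (3,7) → (φ(3),φ(7)) = (2,7) ∈ E(G2) ✓
  (4,5) → (φ(4),φ(5)) = (6,9) ∈ E(G2) ✓
  (4,7) → (φ(4),φ(7)) = (6,7) ∈ E(G2) ✓
  (4,9) → (φ(4),φ(9)) = (3,6) ∈ E(G2) ✓
  (5,7) → (φ(5),φ(7)) = (7,9) ∈ E(G2) ✓
  (6,7) → (φ(6),φ(7)) = (5,7) ∈ E(G2) ✓
  (7,8) → (φ(7),φ(8)) = (0,7) ∈ E(G2) ✓
  (7,9) → (φ(7),φ(9)) = (3,7) ∈ E(G2) ✓
  (8,9) → (φ(8),φ(9)) = (0,3) ∈ E(G2) ✓
All 23 edges of G1 map to edges of G2, and |E(G1)| = |E(G2)| = 23, so φ is a bijection on edges as well as vertices. Hence G1 ≅ G2.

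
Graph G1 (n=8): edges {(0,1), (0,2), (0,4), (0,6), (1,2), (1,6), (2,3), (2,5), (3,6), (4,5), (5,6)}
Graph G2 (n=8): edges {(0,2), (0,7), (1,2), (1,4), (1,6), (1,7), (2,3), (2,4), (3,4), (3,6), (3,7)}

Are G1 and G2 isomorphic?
Yes, isomorphic

The graphs are isomorphic.
One valid mapping φ: V(G1) → V(G2): 0→2, 1→4, 2→1, 3→6, 4→0, 5→7, 6→3, 7→5

Verify φ preserves adjacency — for each edge of G1, its image is an edge of G2:
  (0,1) → (φ(0),φ(1)) = (2,4) ∈ E(G2) ✓
  (0,2) → (φ(0),φ(2)) = (1,2) ∈ E(G2) ✓
  (0,4) → (φ(0),φ(4)) = (0,2) ∈ E(G2) ✓
  (0,6) → (φ(0),φ(6)) = (2,3) ∈ E(G2) ✓
  (1,2) → (φ(1),φ(2)) = (1,4) ∈ E(G2) ✓
  (1,6) → (φ(1),φ(6)) = (3,4) ∈ E(G2) ✓
  (2,3) → (φ(2),φ(3)) = (1,6) ∈ E(G2) ✓
  (2,5) → (φ(2),φ(5)) = (1,7) ∈ E(G2) ✓
  (3,6) → (φ(3),φ(6)) = (3,6) ∈ E(G2) ✓
  (4,5) → (φ(4),φ(5)) = (0,7) ∈ E(G2) ✓
  (5,6) → (φ(5),φ(6)) = (3,7) ∈ E(G2) ✓
All 11 edges of G1 map to edges of G2, and |E(G1)| = |E(G2)| = 11, so φ is a bijection on edges as well as vertices. Hence G1 ≅ G2.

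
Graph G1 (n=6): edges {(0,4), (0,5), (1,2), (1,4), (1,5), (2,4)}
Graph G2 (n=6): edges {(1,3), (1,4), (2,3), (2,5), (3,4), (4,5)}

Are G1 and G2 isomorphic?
Yes, isomorphic

The graphs are isomorphic.
One valid mapping φ: V(G1) → V(G2): 0→2, 1→4, 2→1, 3→0, 4→3, 5→5

Verify φ preserves adjacency — for each edge of G1, its image is an edge of G2:
  (0,4) → (φ(0),φ(4)) = (2,3) ∈ E(G2) ✓
  (0,5) → (φ(0),φ(5)) = (2,5) ∈ E(G2) ✓
  (1,2) → (φ(1),φ(2)) = (1,4) ∈ E(G2) ✓
  (1,4) → (φ(1),φ(4)) = (3,4) ∈ E(G2) ✓
  (1,5) → (φ(1),φ(5)) = (4,5) ∈ E(G2) ✓
  (2,4) → (φ(2),φ(4)) = (1,3) ∈ E(G2) ✓
All 6 edges of G1 map to edges of G2, and |E(G1)| = |E(G2)| = 6, so φ is a bijection on edges as well as vertices. Hence G1 ≅ G2.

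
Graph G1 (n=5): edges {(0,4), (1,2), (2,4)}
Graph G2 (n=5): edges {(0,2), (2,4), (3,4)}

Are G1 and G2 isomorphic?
Yes, isomorphic

The graphs are isomorphic.
One valid mapping φ: V(G1) → V(G2): 0→0, 1→3, 2→4, 3→1, 4→2

Verify φ preserves adjacency — for each edge of G1, its image is an edge of G2:
  (0,4) → (φ(0),φ(4)) = (0,2) ∈ E(G2) ✓
  (1,2) → (φ(1),φ(2)) = (3,4) ∈ E(G2) ✓
  (2,4) → (φ(2),φ(4)) = (2,4) ∈ E(G2) ✓
All 3 edges of G1 map to edges of G2, and |E(G1)| = |E(G2)| = 3, so φ is a bijection on edges as well as vertices. Hence G1 ≅ G2.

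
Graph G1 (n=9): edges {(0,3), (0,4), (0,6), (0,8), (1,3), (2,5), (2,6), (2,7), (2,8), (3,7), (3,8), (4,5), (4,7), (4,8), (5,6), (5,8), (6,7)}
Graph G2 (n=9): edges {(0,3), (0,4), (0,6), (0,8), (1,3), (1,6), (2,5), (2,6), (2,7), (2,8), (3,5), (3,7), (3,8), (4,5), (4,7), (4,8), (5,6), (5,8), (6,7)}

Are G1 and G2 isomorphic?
No, not isomorphic

The graphs are NOT isomorphic.

Counting edges: G1 has 17 edge(s); G2 has 19 edge(s).
Edge count is an isomorphism invariant (a bijection on vertices induces a bijection on edges), so differing edge counts rule out isomorphism.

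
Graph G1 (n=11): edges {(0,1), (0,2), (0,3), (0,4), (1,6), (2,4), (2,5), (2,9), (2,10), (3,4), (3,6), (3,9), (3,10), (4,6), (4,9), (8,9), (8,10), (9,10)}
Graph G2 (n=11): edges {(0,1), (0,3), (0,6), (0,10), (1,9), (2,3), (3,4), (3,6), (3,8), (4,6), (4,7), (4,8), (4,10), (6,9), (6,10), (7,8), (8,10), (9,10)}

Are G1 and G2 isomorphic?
Yes, isomorphic

The graphs are isomorphic.
One valid mapping φ: V(G1) → V(G2): 0→0, 1→1, 2→3, 3→10, 4→6, 5→2, 6→9, 7→5, 8→7, 9→4, 10→8

Verify φ preserves adjacency — for each edge of G1, its image is an edge of G2:
  (0,1) → (φ(0),φ(1)) = (0,1) ∈ E(G2) ✓
  (0,2) → (φ(0),φ(2)) = (0,3) ∈ E(G2) ✓
  (0,3) → (φ(0),φ(3)) = (0,10) ∈ E(G2) ✓
  (0,4) → (φ(0),φ(4)) = (0,6) ∈ E(G2) ✓
  (1,6) → (φ(1),φ(6)) = (1,9) ∈ E(G2) ✓
  (2,4) → (φ(2),φ(4)) = (3,6) ∈ E(G2) ✓
  (2,5) → (φ(2),φ(5)) = (2,3) ∈ E(G2) ✓
  (2,9) → (φ(2),φ(9)) = (3,4) ∈ E(G2) ✓
  (2,10) → (φ(2),φ(10)) = (3,8) ∈ E(G2) ✓
  (3,4) → (φ(3),φ(4)) = (6,10) ∈ E(G2) ✓
  (3,6) → (φ(3),φ(6)) = (9,10) ∈ E(G2) ✓
  (3,9) → (φ(3),φ(9)) = (4,10) ∈ E(G2) ✓
  (3,10) → (φ(3),φ(10)) = (8,10) ∈ E(G2) ✓
  (4,6) → (φ(4),φ(6)) = (6,9) ∈ E(G2) ✓
  (4,9) → (φ(4),φ(9)) = (4,6) ∈ E(G2) ✓
  (8,9) → (φ(8),φ(9)) = (4,7) ∈ E(G2) ✓
  (8,10) → (φ(8),φ(10)) = (7,8) ∈ E(G2) ✓
  (9,10) → (φ(9),φ(10)) = (4,8) ∈ E(G2) ✓
All 18 edges of G1 map to edges of G2, and |E(G1)| = |E(G2)| = 18, so φ is a bijection on edges as well as vertices. Hence G1 ≅ G2.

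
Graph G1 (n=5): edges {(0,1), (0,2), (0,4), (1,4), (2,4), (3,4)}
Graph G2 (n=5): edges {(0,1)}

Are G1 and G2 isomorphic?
No, not isomorphic

The graphs are NOT isomorphic.

Connected components of G1: 1 component(s) with vertex sets [[0, 1, 2, 3, 4]], sizes [5].
Connected components of G2: 4 component(s) with vertex sets [[2], [3], [4], [0, 1]], sizes [1, 1, 1, 2].
The number of connected components (and the multiset of component sizes) is an isomorphism invariant — an isomorphism maps each component of G1 bijectively onto a component of G2. Since G1 has 1 component(s) and G2 has 4, they cannot be isomorphic.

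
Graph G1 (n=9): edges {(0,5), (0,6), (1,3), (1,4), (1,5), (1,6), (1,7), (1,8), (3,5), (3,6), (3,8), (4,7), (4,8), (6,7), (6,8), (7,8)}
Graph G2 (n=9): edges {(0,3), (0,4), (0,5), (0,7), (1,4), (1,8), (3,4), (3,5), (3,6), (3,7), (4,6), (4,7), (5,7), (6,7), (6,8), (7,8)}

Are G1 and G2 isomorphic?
Yes, isomorphic

The graphs are isomorphic.
One valid mapping φ: V(G1) → V(G2): 0→1, 1→7, 2→2, 3→6, 4→5, 5→8, 6→4, 7→0, 8→3

Verify φ preserves adjacency — for each edge of G1, its image is an edge of G2:
  (0,5) → (φ(0),φ(5)) = (1,8) ∈ E(G2) ✓
  (0,6) → (φ(0),φ(6)) = (1,4) ∈ E(G2) ✓
  (1,3) → (φ(1),φ(3)) = (6,7) ∈ E(G2) ✓
  (1,4) → (φ(1),φ(4)) = (5,7) ∈ E(G2) ✓
  (1,5) → (φ(1),φ(5)) = (7,8) ∈ E(G2) ✓
  (1,6) → (φ(1),φ(6)) = (4,7) ∈ E(G2) ✓
  (1,7) → (φ(1),φ(7)) = (0,7) ∈ E(G2) ✓
  (1,8) → (φ(1),φ(8)) = (3,7) ∈ E(G2) ✓
  (3,5) → (φ(3),φ(5)) = (6,8) ∈ E(G2) ✓
  (3,6) → (φ(3),φ(6)) = (4,6) ∈ E(G2) ✓
  (3,8) → (φ(3),φ(8)) = (3,6) ∈ E(G2) ✓
  (4,7) → (φ(4),φ(7)) = (0,5) ∈ E(G2) ✓
  (4,8) → (φ(4),φ(8)) = (3,5) ∈ E(G2) ✓
  (6,7) → (φ(6),φ(7)) = (0,4) ∈ E(G2) ✓
  (6,8) → (φ(6),φ(8)) = (3,4) ∈ E(G2) ✓
  (7,8) → (φ(7),φ(8)) = (0,3) ∈ E(G2) ✓
All 16 edges of G1 map to edges of G2, and |E(G1)| = |E(G2)| = 16, so φ is a bijection on edges as well as vertices. Hence G1 ≅ G2.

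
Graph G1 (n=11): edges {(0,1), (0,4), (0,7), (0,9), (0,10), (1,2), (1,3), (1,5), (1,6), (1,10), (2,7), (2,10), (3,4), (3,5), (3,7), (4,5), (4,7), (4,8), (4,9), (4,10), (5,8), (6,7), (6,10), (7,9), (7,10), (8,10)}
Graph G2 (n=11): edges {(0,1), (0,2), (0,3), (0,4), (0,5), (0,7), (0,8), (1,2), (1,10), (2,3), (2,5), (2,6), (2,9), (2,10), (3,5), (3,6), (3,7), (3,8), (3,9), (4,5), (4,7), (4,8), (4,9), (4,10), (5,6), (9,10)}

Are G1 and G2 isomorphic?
Yes, isomorphic

The graphs are isomorphic.
One valid mapping φ: V(G1) → V(G2): 0→5, 1→4, 2→8, 3→9, 4→2, 5→10, 6→7, 7→3, 8→1, 9→6, 10→0

Verify φ preserves adjacency — for each edge of G1, its image is an edge of G2:
  (0,1) → (φ(0),φ(1)) = (4,5) ∈ E(G2) ✓
  (0,4) → (φ(0),φ(4)) = (2,5) ∈ E(G2) ✓
  (0,7) → (φ(0),φ(7)) = (3,5) ∈ E(G2) ✓
  (0,9) → (φ(0),φ(9)) = (5,6) ∈ E(G2) ✓
  (0,10) → (φ(0),φ(10)) = (0,5) ∈ E(G2) ✓
  (1,2) → (φ(1),φ(2)) = (4,8) ∈ E(G2) ✓
  (1,3) → (φ(1),φ(3)) = (4,9) ∈ E(G2) ✓
  (1,5) → (φ(1),φ(5)) = (4,10) ∈ E(G2) ✓
  (1,6) → (φ(1),φ(6)) = (4,7) ∈ E(G2) ✓
  (1,10) → (φ(1),φ(10)) = (0,4) ∈ E(G2) ✓
  (2,7) → (φ(2),φ(7)) = (3,8) ∈ E(G2) ✓
  (2,10) → (φ(2),φ(10)) = (0,8) ∈ E(G2) ✓
  (3,4) → (φ(3),φ(4)) = (2,9) ∈ E(G2) ✓
  (3,5) → (φ(3),φ(5)) = (9,10) ∈ E(G2) ✓
  (3,7) → (φ(3),φ(7)) = (3,9) ∈ E(G2) ✓
  (4,5) → (φ(4),φ(5)) = (2,10) ∈ E(G2) ✓
  (4,7) → (φ(4),φ(7)) = (2,3) ∈ E(G2) ✓
  (4,8) → (φ(4),φ(8)) = (1,2) ∈ E(G2) ✓
  (4,9) → (φ(4),φ(9)) = (2,6) ∈ E(G2) ✓
  (4,10) → (φ(4),φ(10)) = (0,2) ∈ E(G2) ✓
  (5,8) → (φ(5),φ(8)) = (1,10) ∈ E(G2) ✓
  (6,7) → (φ(6),φ(7)) = (3,7) ∈ E(G2) ✓
  (6,10) → (φ(6),φ(10)) = (0,7) ∈ E(G2) ✓
  (7,9) → (φ(7),φ(9)) = (3,6) ∈ E(G2) ✓
  (7,10) → (φ(7),φ(10)) = (0,3) ∈ E(G2) ✓
  (8,10) → (φ(8),φ(10)) = (0,1) ∈ E(G2) ✓
All 26 edges of G1 map to edges of G2, and |E(G1)| = |E(G2)| = 26, so φ is a bijection on edges as well as vertices. Hence G1 ≅ G2.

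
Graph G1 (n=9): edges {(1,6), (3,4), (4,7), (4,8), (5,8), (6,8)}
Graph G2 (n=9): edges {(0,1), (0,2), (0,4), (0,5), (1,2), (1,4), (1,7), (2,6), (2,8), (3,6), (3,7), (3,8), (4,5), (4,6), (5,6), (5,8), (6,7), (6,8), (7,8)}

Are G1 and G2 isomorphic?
No, not isomorphic

The graphs are NOT isomorphic.

Counting triangles (3-cliques): G1 has 0, G2 has 10.
Triangle count is an isomorphism invariant, so differing triangle counts rule out isomorphism.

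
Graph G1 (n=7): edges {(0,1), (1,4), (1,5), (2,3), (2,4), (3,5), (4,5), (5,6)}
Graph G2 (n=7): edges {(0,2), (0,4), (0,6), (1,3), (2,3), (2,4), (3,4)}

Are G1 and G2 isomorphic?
No, not isomorphic

The graphs are NOT isomorphic.

Connected components of G1: 1 component(s) with vertex sets [[0, 1, 2, 3, 4, 5, 6]], sizes [7].
Connected components of G2: 2 component(s) with vertex sets [[5], [0, 1, 2, 3, 4, 6]], sizes [1, 6].
The number of connected components (and the multiset of component sizes) is an isomorphism invariant — an isomorphism maps each component of G1 bijectively onto a component of G2. Since G1 has 1 component(s) and G2 has 2, they cannot be isomorphic.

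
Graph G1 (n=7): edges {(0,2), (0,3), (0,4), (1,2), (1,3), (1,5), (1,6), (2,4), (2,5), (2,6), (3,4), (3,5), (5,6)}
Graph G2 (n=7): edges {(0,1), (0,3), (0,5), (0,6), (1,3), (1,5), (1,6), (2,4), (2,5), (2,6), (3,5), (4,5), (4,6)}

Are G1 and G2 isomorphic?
Yes, isomorphic

The graphs are isomorphic.
One valid mapping φ: V(G1) → V(G2): 0→4, 1→1, 2→5, 3→6, 4→2, 5→0, 6→3

Verify φ preserves adjacency — for each edge of G1, its image is an edge of G2:
  (0,2) → (φ(0),φ(2)) = (4,5) ∈ E(G2) ✓
  (0,3) → (φ(0),φ(3)) = (4,6) ∈ E(G2) ✓
  (0,4) → (φ(0),φ(4)) = (2,4) ∈ E(G2) ✓
  (1,2) → (φ(1),φ(2)) = (1,5) ∈ E(G2) ✓
  (1,3) → (φ(1),φ(3)) = (1,6) ∈ E(G2) ✓
  (1,5) → (φ(1),φ(5)) = (0,1) ∈ E(G2) ✓
  (1,6) → (φ(1),φ(6)) = (1,3) ∈ E(G2) ✓
  (2,4) → (φ(2),φ(4)) = (2,5) ∈ E(G2) ✓
  (2,5) → (φ(2),φ(5)) = (0,5) ∈ E(G2) ✓
  (2,6) → (φ(2),φ(6)) = (3,5) ∈ E(G2) ✓
  (3,4) → (φ(3),φ(4)) = (2,6) ∈ E(G2) ✓
  (3,5) → (φ(3),φ(5)) = (0,6) ∈ E(G2) ✓
  (5,6) → (φ(5),φ(6)) = (0,3) ∈ E(G2) ✓
All 13 edges of G1 map to edges of G2, and |E(G1)| = |E(G2)| = 13, so φ is a bijection on edges as well as vertices. Hence G1 ≅ G2.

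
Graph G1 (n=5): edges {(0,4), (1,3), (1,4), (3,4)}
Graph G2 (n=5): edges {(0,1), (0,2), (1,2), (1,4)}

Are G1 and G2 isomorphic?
Yes, isomorphic

The graphs are isomorphic.
One valid mapping φ: V(G1) → V(G2): 0→4, 1→0, 2→3, 3→2, 4→1

Verify φ preserves adjacency — for each edge of G1, its image is an edge of G2:
  (0,4) → (φ(0),φ(4)) = (1,4) ∈ E(G2) ✓
  (1,3) → (φ(1),φ(3)) = (0,2) ∈ E(G2) ✓
  (1,4) → (φ(1),φ(4)) = (0,1) ∈ E(G2) ✓
  (3,4) → (φ(3),φ(4)) = (1,2) ∈ E(G2) ✓
All 4 edges of G1 map to edges of G2, and |E(G1)| = |E(G2)| = 4, so φ is a bijection on edges as well as vertices. Hence G1 ≅ G2.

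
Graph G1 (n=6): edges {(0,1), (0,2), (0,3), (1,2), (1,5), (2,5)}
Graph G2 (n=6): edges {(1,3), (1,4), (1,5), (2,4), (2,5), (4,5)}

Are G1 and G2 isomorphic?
Yes, isomorphic

The graphs are isomorphic.
One valid mapping φ: V(G1) → V(G2): 0→1, 1→4, 2→5, 3→3, 4→0, 5→2

Verify φ preserves adjacency — for each edge of G1, its image is an edge of G2:
  (0,1) → (φ(0),φ(1)) = (1,4) ∈ E(G2) ✓
  (0,2) → (φ(0),φ(2)) = (1,5) ∈ E(G2) ✓
  (0,3) → (φ(0),φ(3)) = (1,3) ∈ E(G2) ✓
  (1,2) → (φ(1),φ(2)) = (4,5) ∈ E(G2) ✓
  (1,5) → (φ(1),φ(5)) = (2,4) ∈ E(G2) ✓
  (2,5) → (φ(2),φ(5)) = (2,5) ∈ E(G2) ✓
All 6 edges of G1 map to edges of G2, and |E(G1)| = |E(G2)| = 6, so φ is a bijection on edges as well as vertices. Hence G1 ≅ G2.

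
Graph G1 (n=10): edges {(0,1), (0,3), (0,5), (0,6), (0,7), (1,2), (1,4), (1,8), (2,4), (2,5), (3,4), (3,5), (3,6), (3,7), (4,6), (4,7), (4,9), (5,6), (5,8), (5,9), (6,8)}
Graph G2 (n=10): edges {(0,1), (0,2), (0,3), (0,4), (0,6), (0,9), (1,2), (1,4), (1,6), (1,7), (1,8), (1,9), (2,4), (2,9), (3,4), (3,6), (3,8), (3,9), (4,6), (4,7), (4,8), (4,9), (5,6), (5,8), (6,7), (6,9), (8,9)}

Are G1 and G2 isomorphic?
No, not isomorphic

The graphs are NOT isomorphic.

Counting triangles (3-cliques): G1 has 9, G2 has 30.
Triangle count is an isomorphism invariant, so differing triangle counts rule out isomorphism.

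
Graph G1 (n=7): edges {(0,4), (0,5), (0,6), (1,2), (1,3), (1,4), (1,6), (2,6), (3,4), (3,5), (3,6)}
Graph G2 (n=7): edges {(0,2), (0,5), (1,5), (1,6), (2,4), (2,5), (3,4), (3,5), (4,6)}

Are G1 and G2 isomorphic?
No, not isomorphic

The graphs are NOT isomorphic.

Counting triangles (3-cliques): G1 has 3, G2 has 1.
Triangle count is an isomorphism invariant, so differing triangle counts rule out isomorphism.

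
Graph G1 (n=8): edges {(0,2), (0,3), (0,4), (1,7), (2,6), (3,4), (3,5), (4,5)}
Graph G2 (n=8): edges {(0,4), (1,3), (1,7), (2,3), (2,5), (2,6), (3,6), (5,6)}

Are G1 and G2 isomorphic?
Yes, isomorphic

The graphs are isomorphic.
One valid mapping φ: V(G1) → V(G2): 0→3, 1→0, 2→1, 3→6, 4→2, 5→5, 6→7, 7→4

Verify φ preserves adjacency — for each edge of G1, its image is an edge of G2:
  (0,2) → (φ(0),φ(2)) = (1,3) ∈ E(G2) ✓
  (0,3) → (φ(0),φ(3)) = (3,6) ∈ E(G2) ✓
  (0,4) → (φ(0),φ(4)) = (2,3) ∈ E(G2) ✓
  (1,7) → (φ(1),φ(7)) = (0,4) ∈ E(G2) ✓
  (2,6) → (φ(2),φ(6)) = (1,7) ∈ E(G2) ✓
  (3,4) → (φ(3),φ(4)) = (2,6) ∈ E(G2) ✓
  (3,5) → (φ(3),φ(5)) = (5,6) ∈ E(G2) ✓
  (4,5) → (φ(4),φ(5)) = (2,5) ∈ E(G2) ✓
All 8 edges of G1 map to edges of G2, and |E(G1)| = |E(G2)| = 8, so φ is a bijection on edges as well as vertices. Hence G1 ≅ G2.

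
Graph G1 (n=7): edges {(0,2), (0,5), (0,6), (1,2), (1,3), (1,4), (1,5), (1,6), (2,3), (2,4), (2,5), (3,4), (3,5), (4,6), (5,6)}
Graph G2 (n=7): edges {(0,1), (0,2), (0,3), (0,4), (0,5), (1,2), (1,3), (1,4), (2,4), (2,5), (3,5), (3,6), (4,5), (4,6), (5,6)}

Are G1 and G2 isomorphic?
Yes, isomorphic

The graphs are isomorphic.
One valid mapping φ: V(G1) → V(G2): 0→6, 1→0, 2→4, 3→2, 4→1, 5→5, 6→3

Verify φ preserves adjacency — for each edge of G1, its image is an edge of G2:
  (0,2) → (φ(0),φ(2)) = (4,6) ∈ E(G2) ✓
  (0,5) → (φ(0),φ(5)) = (5,6) ∈ E(G2) ✓
  (0,6) → (φ(0),φ(6)) = (3,6) ∈ E(G2) ✓
  (1,2) → (φ(1),φ(2)) = (0,4) ∈ E(G2) ✓
  (1,3) → (φ(1),φ(3)) = (0,2) ∈ E(G2) ✓
  (1,4) → (φ(1),φ(4)) = (0,1) ∈ E(G2) ✓
  (1,5) → (φ(1),φ(5)) = (0,5) ∈ E(G2) ✓
  (1,6) → (φ(1),φ(6)) = (0,3) ∈ E(G2) ✓
  (2,3) → (φ(2),φ(3)) = (2,4) ∈ E(G2) ✓
  (2,4) → (φ(2),φ(4)) = (1,4) ∈ E(G2) ✓
  (2,5) → (φ(2),φ(5)) = (4,5) ∈ E(G2) ✓
  (3,4) → (φ(3),φ(4)) = (1,2) ∈ E(G2) ✓
  (3,5) → (φ(3),φ(5)) = (2,5) ∈ E(G2) ✓
  (4,6) → (φ(4),φ(6)) = (1,3) ∈ E(G2) ✓
  (5,6) → (φ(5),φ(6)) = (3,5) ∈ E(G2) ✓
All 15 edges of G1 map to edges of G2, and |E(G1)| = |E(G2)| = 15, so φ is a bijection on edges as well as vertices. Hence G1 ≅ G2.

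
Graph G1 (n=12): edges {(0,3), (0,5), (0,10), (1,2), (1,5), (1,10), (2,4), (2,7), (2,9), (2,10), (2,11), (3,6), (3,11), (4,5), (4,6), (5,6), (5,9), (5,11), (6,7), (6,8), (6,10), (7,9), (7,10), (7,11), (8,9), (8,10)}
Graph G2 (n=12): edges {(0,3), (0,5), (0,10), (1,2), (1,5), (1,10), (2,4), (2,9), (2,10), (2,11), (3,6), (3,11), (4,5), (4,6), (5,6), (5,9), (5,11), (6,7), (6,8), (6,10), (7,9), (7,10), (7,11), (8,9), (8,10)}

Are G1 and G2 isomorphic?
No, not isomorphic

The graphs are NOT isomorphic.

Counting edges: G1 has 26 edge(s); G2 has 25 edge(s).
Edge count is an isomorphism invariant (a bijection on vertices induces a bijection on edges), so differing edge counts rule out isomorphism.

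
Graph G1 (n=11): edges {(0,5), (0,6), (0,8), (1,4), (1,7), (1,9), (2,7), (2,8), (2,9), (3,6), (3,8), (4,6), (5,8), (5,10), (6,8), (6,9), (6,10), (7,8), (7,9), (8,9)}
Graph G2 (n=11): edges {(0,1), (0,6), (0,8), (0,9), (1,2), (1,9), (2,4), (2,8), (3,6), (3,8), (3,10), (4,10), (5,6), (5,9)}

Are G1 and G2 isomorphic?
No, not isomorphic

The graphs are NOT isomorphic.

Degrees in G1: deg(0)=3, deg(1)=3, deg(2)=3, deg(3)=2, deg(4)=2, deg(5)=3, deg(6)=6, deg(7)=4, deg(8)=7, deg(9)=5, deg(10)=2.
Sorted degree sequence of G1: [7, 6, 5, 4, 3, 3, 3, 3, 2, 2, 2].
Degrees in G2: deg(0)=4, deg(1)=3, deg(2)=3, deg(3)=3, deg(4)=2, deg(5)=2, deg(6)=3, deg(7)=0, deg(8)=3, deg(9)=3, deg(10)=2.
Sorted degree sequence of G2: [4, 3, 3, 3, 3, 3, 3, 2, 2, 2, 0].
The (sorted) degree sequence is an isomorphism invariant, so since G1 and G2 have different degree sequences they cannot be isomorphic.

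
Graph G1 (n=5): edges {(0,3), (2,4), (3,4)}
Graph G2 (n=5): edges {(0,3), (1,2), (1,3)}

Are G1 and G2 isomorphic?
Yes, isomorphic

The graphs are isomorphic.
One valid mapping φ: V(G1) → V(G2): 0→0, 1→4, 2→2, 3→3, 4→1

Verify φ preserves adjacency — for each edge of G1, its image is an edge of G2:
  (0,3) → (φ(0),φ(3)) = (0,3) ∈ E(G2) ✓
  (2,4) → (φ(2),φ(4)) = (1,2) ∈ E(G2) ✓
  (3,4) → (φ(3),φ(4)) = (1,3) ∈ E(G2) ✓
All 3 edges of G1 map to edges of G2, and |E(G1)| = |E(G2)| = 3, so φ is a bijection on edges as well as vertices. Hence G1 ≅ G2.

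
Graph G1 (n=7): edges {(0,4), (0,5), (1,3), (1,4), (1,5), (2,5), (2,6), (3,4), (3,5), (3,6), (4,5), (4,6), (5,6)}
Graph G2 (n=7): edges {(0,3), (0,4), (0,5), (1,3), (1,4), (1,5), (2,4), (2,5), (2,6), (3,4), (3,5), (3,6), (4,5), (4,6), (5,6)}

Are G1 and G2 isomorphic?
No, not isomorphic

The graphs are NOT isomorphic.

Counting edges: G1 has 13 edge(s); G2 has 15 edge(s).
Edge count is an isomorphism invariant (a bijection on vertices induces a bijection on edges), so differing edge counts rule out isomorphism.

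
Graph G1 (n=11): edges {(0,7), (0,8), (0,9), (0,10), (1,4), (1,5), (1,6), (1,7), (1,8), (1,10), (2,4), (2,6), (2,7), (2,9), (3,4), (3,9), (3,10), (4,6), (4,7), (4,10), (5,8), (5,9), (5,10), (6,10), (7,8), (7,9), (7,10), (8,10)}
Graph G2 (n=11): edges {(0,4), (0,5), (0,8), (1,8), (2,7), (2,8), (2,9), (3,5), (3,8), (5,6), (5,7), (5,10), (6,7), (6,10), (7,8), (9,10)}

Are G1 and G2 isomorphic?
No, not isomorphic

The graphs are NOT isomorphic.

Degrees in G1: deg(0)=4, deg(1)=6, deg(2)=4, deg(3)=3, deg(4)=6, deg(5)=4, deg(6)=4, deg(7)=7, deg(8)=5, deg(9)=5, deg(10)=8.
Sorted degree sequence of G1: [8, 7, 6, 6, 5, 5, 4, 4, 4, 4, 3].
Degrees in G2: deg(0)=3, deg(1)=1, deg(2)=3, deg(3)=2, deg(4)=1, deg(5)=5, deg(6)=3, deg(7)=4, deg(8)=5, deg(9)=2, deg(10)=3.
Sorted degree sequence of G2: [5, 5, 4, 3, 3, 3, 3, 2, 2, 1, 1].
The (sorted) degree sequence is an isomorphism invariant, so since G1 and G2 have different degree sequences they cannot be isomorphic.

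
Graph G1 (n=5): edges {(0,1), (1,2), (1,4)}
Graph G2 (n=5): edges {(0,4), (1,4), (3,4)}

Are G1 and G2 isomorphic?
Yes, isomorphic

The graphs are isomorphic.
One valid mapping φ: V(G1) → V(G2): 0→1, 1→4, 2→3, 3→2, 4→0

Verify φ preserves adjacency — for each edge of G1, its image is an edge of G2:
  (0,1) → (φ(0),φ(1)) = (1,4) ∈ E(G2) ✓
  (1,2) → (φ(1),φ(2)) = (3,4) ∈ E(G2) ✓
  (1,4) → (φ(1),φ(4)) = (0,4) ∈ E(G2) ✓
All 3 edges of G1 map to edges of G2, and |E(G1)| = |E(G2)| = 3, so φ is a bijection on edges as well as vertices. Hence G1 ≅ G2.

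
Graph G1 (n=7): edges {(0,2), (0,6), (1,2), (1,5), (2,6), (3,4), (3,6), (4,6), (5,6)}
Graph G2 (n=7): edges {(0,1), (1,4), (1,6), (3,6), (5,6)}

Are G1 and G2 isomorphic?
No, not isomorphic

The graphs are NOT isomorphic.

Counting triangles (3-cliques): G1 has 2, G2 has 0.
Triangle count is an isomorphism invariant, so differing triangle counts rule out isomorphism.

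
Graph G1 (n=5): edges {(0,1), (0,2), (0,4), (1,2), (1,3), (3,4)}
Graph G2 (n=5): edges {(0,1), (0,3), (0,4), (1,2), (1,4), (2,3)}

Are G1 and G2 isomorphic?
Yes, isomorphic

The graphs are isomorphic.
One valid mapping φ: V(G1) → V(G2): 0→0, 1→1, 2→4, 3→2, 4→3

Verify φ preserves adjacency — for each edge of G1, its image is an edge of G2:
  (0,1) → (φ(0),φ(1)) = (0,1) ∈ E(G2) ✓
  (0,2) → (φ(0),φ(2)) = (0,4) ∈ E(G2) ✓
  (0,4) → (φ(0),φ(4)) = (0,3) ∈ E(G2) ✓
  (1,2) → (φ(1),φ(2)) = (1,4) ∈ E(G2) ✓
  (1,3) → (φ(1),φ(3)) = (1,2) ∈ E(G2) ✓
  (3,4) → (φ(3),φ(4)) = (2,3) ∈ E(G2) ✓
All 6 edges of G1 map to edges of G2, and |E(G1)| = |E(G2)| = 6, so φ is a bijection on edges as well as vertices. Hence G1 ≅ G2.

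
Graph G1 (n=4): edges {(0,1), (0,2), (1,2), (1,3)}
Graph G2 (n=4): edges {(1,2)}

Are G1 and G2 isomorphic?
No, not isomorphic

The graphs are NOT isomorphic.

Counting triangles (3-cliques): G1 has 1, G2 has 0.
Triangle count is an isomorphism invariant, so differing triangle counts rule out isomorphism.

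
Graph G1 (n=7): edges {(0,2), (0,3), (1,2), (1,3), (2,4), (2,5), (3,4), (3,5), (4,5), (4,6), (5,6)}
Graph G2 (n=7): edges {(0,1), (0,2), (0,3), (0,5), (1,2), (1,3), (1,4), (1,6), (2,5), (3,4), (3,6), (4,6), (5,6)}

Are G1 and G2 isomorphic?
No, not isomorphic

The graphs are NOT isomorphic.

Degrees in G1: deg(0)=2, deg(1)=2, deg(2)=4, deg(3)=4, deg(4)=4, deg(5)=4, deg(6)=2.
Sorted degree sequence of G1: [4, 4, 4, 4, 2, 2, 2].
Degrees in G2: deg(0)=4, deg(1)=5, deg(2)=3, deg(3)=4, deg(4)=3, deg(5)=3, deg(6)=4.
Sorted degree sequence of G2: [5, 4, 4, 4, 3, 3, 3].
The (sorted) degree sequence is an isomorphism invariant, so since G1 and G2 have different degree sequences they cannot be isomorphic.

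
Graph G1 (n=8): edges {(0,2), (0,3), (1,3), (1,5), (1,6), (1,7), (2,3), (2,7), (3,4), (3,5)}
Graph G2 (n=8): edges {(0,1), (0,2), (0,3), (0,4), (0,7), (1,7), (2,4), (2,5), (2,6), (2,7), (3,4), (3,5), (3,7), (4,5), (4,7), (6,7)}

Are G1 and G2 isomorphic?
No, not isomorphic

The graphs are NOT isomorphic.

Counting triangles (3-cliques): G1 has 2, G2 has 11.
Triangle count is an isomorphism invariant, so differing triangle counts rule out isomorphism.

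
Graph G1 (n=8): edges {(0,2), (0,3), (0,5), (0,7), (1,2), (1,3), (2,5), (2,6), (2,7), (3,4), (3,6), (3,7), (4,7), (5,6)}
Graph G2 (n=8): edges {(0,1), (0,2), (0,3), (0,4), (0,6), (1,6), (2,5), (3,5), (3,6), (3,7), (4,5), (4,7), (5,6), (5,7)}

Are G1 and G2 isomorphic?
Yes, isomorphic

The graphs are isomorphic.
One valid mapping φ: V(G1) → V(G2): 0→3, 1→2, 2→5, 3→0, 4→1, 5→7, 6→4, 7→6

Verify φ preserves adjacency — for each edge of G1, its image is an edge of G2:
  (0,2) → (φ(0),φ(2)) = (3,5) ∈ E(G2) ✓
  (0,3) → (φ(0),φ(3)) = (0,3) ∈ E(G2) ✓
  (0,5) → (φ(0),φ(5)) = (3,7) ∈ E(G2) ✓
  (0,7) → (φ(0),φ(7)) = (3,6) ∈ E(G2) ✓
  (1,2) → (φ(1),φ(2)) = (2,5) ∈ E(G2) ✓
  (1,3) → (φ(1),φ(3)) = (0,2) ∈ E(G2) ✓
  (2,5) → (φ(2),φ(5)) = (5,7) ∈ E(G2) ✓
  (2,6) → (φ(2),φ(6)) = (4,5) ∈ E(G2) ✓
  (2,7) → (φ(2),φ(7)) = (5,6) ∈ E(G2) ✓
  (3,4) → (φ(3),φ(4)) = (0,1) ∈ E(G2) ✓
  (3,6) → (φ(3),φ(6)) = (0,4) ∈ E(G2) ✓
  (3,7) → (φ(3),φ(7)) = (0,6) ∈ E(G2) ✓
  (4,7) → (φ(4),φ(7)) = (1,6) ∈ E(G2) ✓
  (5,6) → (φ(5),φ(6)) = (4,7) ∈ E(G2) ✓
All 14 edges of G1 map to edges of G2, and |E(G1)| = |E(G2)| = 14, so φ is a bijection on edges as well as vertices. Hence G1 ≅ G2.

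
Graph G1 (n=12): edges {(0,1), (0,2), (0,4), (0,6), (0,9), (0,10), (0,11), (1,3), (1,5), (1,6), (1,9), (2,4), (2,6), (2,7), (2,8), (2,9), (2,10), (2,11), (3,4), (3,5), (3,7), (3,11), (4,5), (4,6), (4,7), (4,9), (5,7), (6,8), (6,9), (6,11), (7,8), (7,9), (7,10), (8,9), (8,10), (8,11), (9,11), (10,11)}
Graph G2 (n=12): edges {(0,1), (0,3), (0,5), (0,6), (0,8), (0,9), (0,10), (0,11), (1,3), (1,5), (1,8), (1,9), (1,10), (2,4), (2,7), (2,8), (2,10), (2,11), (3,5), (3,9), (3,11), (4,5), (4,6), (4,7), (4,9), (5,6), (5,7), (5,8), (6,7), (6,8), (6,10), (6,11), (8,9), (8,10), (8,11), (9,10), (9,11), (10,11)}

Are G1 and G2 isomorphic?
Yes, isomorphic

The graphs are isomorphic.
One valid mapping φ: V(G1) → V(G2): 0→11, 1→2, 2→0, 3→4, 4→6, 5→7, 6→10, 7→5, 8→1, 9→8, 10→3, 11→9

Verify φ preserves adjacency — for each edge of G1, its image is an edge of G2:
  (0,1) → (φ(0),φ(1)) = (2,11) ∈ E(G2) ✓
  (0,2) → (φ(0),φ(2)) = (0,11) ∈ E(G2) ✓
  (0,4) → (φ(0),φ(4)) = (6,11) ∈ E(G2) ✓
  (0,6) → (φ(0),φ(6)) = (10,11) ∈ E(G2) ✓
  (0,9) → (φ(0),φ(9)) = (8,11) ∈ E(G2) ✓
  (0,10) → (φ(0),φ(10)) = (3,11) ∈ E(G2) ✓
  (0,11) → (φ(0),φ(11)) = (9,11) ∈ E(G2) ✓
  (1,3) → (φ(1),φ(3)) = (2,4) ∈ E(G2) ✓
  (1,5) → (φ(1),φ(5)) = (2,7) ∈ E(G2) ✓
  (1,6) → (φ(1),φ(6)) = (2,10) ∈ E(G2) ✓
  (1,9) → (φ(1),φ(9)) = (2,8) ∈ E(G2) ✓
  (2,4) → (φ(2),φ(4)) = (0,6) ∈ E(G2) ✓
  (2,6) → (φ(2),φ(6)) = (0,10) ∈ E(G2) ✓
  (2,7) → (φ(2),φ(7)) = (0,5) ∈ E(G2) ✓
  (2,8) → (φ(2),φ(8)) = (0,1) ∈ E(G2) ✓
  (2,9) → (φ(2),φ(9)) = (0,8) ∈ E(G2) ✓
  (2,10) → (φ(2),φ(10)) = (0,3) ∈ E(G2) ✓
  (2,11) → (φ(2),φ(11)) = (0,9) ∈ E(G2) ✓
  (3,4) → (φ(3),φ(4)) = (4,6) ∈ E(G2) ✓
  (3,5) → (φ(3),φ(5)) = (4,7) ∈ E(G2) ✓
  (3,7) → (φ(3),φ(7)) = (4,5) ∈ E(G2) ✓
  (3,11) → (φ(3),φ(11)) = (4,9) ∈ E(G2) ✓
  (4,5) → (φ(4),φ(5)) = (6,7) ∈ E(G2) ✓
  (4,6) → (φ(4),φ(6)) = (6,10) ∈ E(G2) ✓
  (4,7) → (φ(4),φ(7)) = (5,6) ∈ E(G2) ✓
  (4,9) → (φ(4),φ(9)) = (6,8) ∈ E(G2) ✓
  (5,7) → (φ(5),φ(7)) = (5,7) ∈ E(G2) ✓
  (6,8) → (φ(6),φ(8)) = (1,10) ∈ E(G2) ✓
  (6,9) → (φ(6),φ(9)) = (8,10) ∈ E(G2) ✓
  (6,11) → (φ(6),φ(11)) = (9,10) ∈ E(G2) ✓
  (7,8) → (φ(7),φ(8)) = (1,5) ∈ E(G2) ✓
  (7,9) → (φ(7),φ(9)) = (5,8) ∈ E(G2) ✓
  (7,10) → (φ(7),φ(10)) = (3,5) ∈ E(G2) ✓
  (8,9) → (φ(8),φ(9)) = (1,8) ∈ E(G2) ✓
  (8,10) → (φ(8),φ(10)) = (1,3) ∈ E(G2) ✓
  (8,11) → (φ(8),φ(11)) = (1,9) ∈ E(G2) ✓
  (9,11) → (φ(9),φ(11)) = (8,9) ∈ E(G2) ✓
  (10,11) → (φ(10),φ(11)) = (3,9) ∈ E(G2) ✓
All 38 edges of G1 map to edges of G2, and |E(G1)| = |E(G2)| = 38, so φ is a bijection on edges as well as vertices. Hence G1 ≅ G2.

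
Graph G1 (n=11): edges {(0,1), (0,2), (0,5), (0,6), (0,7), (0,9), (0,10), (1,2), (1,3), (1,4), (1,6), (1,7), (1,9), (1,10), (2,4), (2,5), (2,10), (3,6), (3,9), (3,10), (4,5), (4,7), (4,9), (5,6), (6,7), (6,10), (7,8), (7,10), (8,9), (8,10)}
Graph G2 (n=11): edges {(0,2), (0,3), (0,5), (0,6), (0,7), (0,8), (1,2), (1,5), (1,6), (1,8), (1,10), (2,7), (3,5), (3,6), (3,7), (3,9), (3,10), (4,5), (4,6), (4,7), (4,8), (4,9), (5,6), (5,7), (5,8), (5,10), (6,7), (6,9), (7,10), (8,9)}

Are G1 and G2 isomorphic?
Yes, isomorphic

The graphs are isomorphic.
One valid mapping φ: V(G1) → V(G2): 0→6, 1→5, 2→4, 3→10, 4→8, 5→9, 6→3, 7→0, 8→2, 9→1, 10→7

Verify φ preserves adjacency — for each edge of G1, its image is an edge of G2:
  (0,1) → (φ(0),φ(1)) = (5,6) ∈ E(G2) ✓
  (0,2) → (φ(0),φ(2)) = (4,6) ∈ E(G2) ✓
  (0,5) → (φ(0),φ(5)) = (6,9) ∈ E(G2) ✓
  (0,6) → (φ(0),φ(6)) = (3,6) ∈ E(G2) ✓
  (0,7) → (φ(0),φ(7)) = (0,6) ∈ E(G2) ✓
  (0,9) → (φ(0),φ(9)) = (1,6) ∈ E(G2) ✓
  (0,10) → (φ(0),φ(10)) = (6,7) ∈ E(G2) ✓
  (1,2) → (φ(1),φ(2)) = (4,5) ∈ E(G2) ✓
  (1,3) → (φ(1),φ(3)) = (5,10) ∈ E(G2) ✓
  (1,4) → (φ(1),φ(4)) = (5,8) ∈ E(G2) ✓
  (1,6) → (φ(1),φ(6)) = (3,5) ∈ E(G2) ✓
  (1,7) → (φ(1),φ(7)) = (0,5) ∈ E(G2) ✓
  (1,9) → (φ(1),φ(9)) = (1,5) ∈ E(G2) ✓
  (1,10) → (φ(1),φ(10)) = (5,7) ∈ E(G2) ✓
  (2,4) → (φ(2),φ(4)) = (4,8) ∈ E(G2) ✓
  (2,5) → (φ(2),φ(5)) = (4,9) ∈ E(G2) ✓
  (2,10) → (φ(2),φ(10)) = (4,7) ∈ E(G2) ✓
  (3,6) → (φ(3),φ(6)) = (3,10) ∈ E(G2) ✓
  (3,9) → (φ(3),φ(9)) = (1,10) ∈ E(G2) ✓
  (3,10) → (φ(3),φ(10)) = (7,10) ∈ E(G2) ✓
  (4,5) → (φ(4),φ(5)) = (8,9) ∈ E(G2) ✓
  (4,7) → (φ(4),φ(7)) = (0,8) ∈ E(G2) ✓
  (4,9) → (φ(4),φ(9)) = (1,8) ∈ E(G2) ✓
  (5,6) → (φ(5),φ(6)) = (3,9) ∈ E(G2) ✓
  (6,7) → (φ(6),φ(7)) = (0,3) ∈ E(G2) ✓
  (6,10) → (φ(6),φ(10)) = (3,7) ∈ E(G2) ✓
  (7,8) → (φ(7),φ(8)) = (0,2) ∈ E(G2) ✓
  (7,10) → (φ(7),φ(10)) = (0,7) ∈ E(G2) ✓
  (8,9) → (φ(8),φ(9)) = (1,2) ∈ E(G2) ✓
  (8,10) → (φ(8),φ(10)) = (2,7) ∈ E(G2) ✓
All 30 edges of G1 map to edges of G2, and |E(G1)| = |E(G2)| = 30, so φ is a bijection on edges as well as vertices. Hence G1 ≅ G2.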